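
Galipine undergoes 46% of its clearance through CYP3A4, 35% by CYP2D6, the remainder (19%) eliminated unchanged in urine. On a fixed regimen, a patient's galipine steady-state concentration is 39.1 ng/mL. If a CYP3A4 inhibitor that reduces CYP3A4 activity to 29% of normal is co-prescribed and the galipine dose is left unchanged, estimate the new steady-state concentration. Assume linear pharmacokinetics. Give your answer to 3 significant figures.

CYP3A4: 0.46 × 0.29 = 0.1334
CYP2D6: 0.35 (unchanged)
Other: 0.19 (unchanged)
New clearance relative to baseline: 0.1334 + 0.35 + 0.19 = 0.6734.
New steady-state concentration = baseline ÷ relative clearance = 39.1 / 0.6734 = 58.1 ng/mL.

58.1 ng/mL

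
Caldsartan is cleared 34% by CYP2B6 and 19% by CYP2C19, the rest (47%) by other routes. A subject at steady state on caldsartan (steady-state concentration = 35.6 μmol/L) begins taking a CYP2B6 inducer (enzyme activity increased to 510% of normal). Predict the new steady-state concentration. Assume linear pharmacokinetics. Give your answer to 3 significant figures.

The CYP2B6 pathway (34% of clearance) is boosted to 5.1× activity: 0.34 × 5.1 = 1.734.
CYP2C19 (19%) and the residual 47% are unaffected.
New clearance relative to baseline: 1.734 + 0.19 + 0.47 = 2.394.
With dosing unchanged, steady-state concentration scales as 1/CL: 35.6 / 2.394 = 14.9 μmol/L.

14.9 μmol/L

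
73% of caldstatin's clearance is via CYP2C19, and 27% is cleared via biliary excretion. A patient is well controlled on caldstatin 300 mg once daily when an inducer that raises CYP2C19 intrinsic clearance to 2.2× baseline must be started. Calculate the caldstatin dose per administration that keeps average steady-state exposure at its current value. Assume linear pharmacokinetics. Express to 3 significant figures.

563 mg

The CYP2C19 pathway (73% of clearance) rises to 2.2× activity: 0.73 × 2.2 = 1.606.
Non-CYP routes (27%) are unchanged.
Relative clearance = 1.606 + 0.27 = 1.876.
Exposure is unchanged when dose changes in proportion to clearance. New dose = 300 mg × 1.876 = 563 mg.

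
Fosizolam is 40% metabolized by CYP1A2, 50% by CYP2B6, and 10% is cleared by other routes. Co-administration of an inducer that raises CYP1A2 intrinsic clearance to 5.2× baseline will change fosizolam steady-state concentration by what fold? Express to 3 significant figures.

CYP1A2: 0.4 × 5.2 = 2.08
CYP2B6: 0.5 (unchanged)
Other: 0.1 (unchanged)
New clearance relative to baseline: 2.08 + 0.5 + 0.1 = 2.68.
Steady-state concentration ratio = CL_old/CL_new = 1 / 2.68 = 0.373.

0.373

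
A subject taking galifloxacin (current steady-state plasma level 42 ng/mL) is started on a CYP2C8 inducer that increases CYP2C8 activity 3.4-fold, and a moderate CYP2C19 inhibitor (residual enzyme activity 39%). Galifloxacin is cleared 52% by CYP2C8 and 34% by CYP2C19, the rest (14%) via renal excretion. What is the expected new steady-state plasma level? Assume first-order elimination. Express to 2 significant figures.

21 ng/mL

The CYP2C8 pathway (52% of clearance) rises to 3.4× activity: 0.52 × 3.4 = 1.768.
The CYP2C19 pathway (34% of clearance) drops to 0.39× activity: 0.34 × 0.39 = 0.1326.
The remaining 14% of clearance is unaffected.
CL_new/CL_old = 1.768 + 0.1326 + 0.14 = 2.0406.
New steady-state plasma level = 42 / 2.0406 = 21 ng/mL (concentration scales inversely with clearance).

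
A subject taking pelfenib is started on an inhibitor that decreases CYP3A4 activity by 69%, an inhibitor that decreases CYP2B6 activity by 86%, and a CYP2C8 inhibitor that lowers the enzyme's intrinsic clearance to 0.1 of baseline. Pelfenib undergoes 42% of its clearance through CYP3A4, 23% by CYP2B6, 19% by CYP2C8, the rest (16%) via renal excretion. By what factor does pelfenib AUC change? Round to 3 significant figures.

The CYP3A4 pathway (42% of clearance) drops to 0.31× activity: 0.42 × 0.31 = 0.1302.
The CYP2B6 pathway (23% of clearance) falls to 0.14× activity: 0.23 × 0.14 = 0.0322.
The CYP2C8 pathway (19% of clearance) drops to 0.1× activity: 0.19 × 0.1 = 0.019.
Non-CYP routes (16%) are unchanged.
New clearance relative to baseline: 0.1302 + 0.0322 + 0.019 + 0.16 = 0.3414.
Net AUC ratio = 1 / 0.3414 = 2.93.

2.93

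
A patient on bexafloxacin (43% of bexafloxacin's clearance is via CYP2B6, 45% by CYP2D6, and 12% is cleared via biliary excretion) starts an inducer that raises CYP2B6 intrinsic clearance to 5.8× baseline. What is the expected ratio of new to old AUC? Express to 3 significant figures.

The CYP2B6 pathway (43% of clearance) increases to 5.8× activity: 0.43 × 5.8 = 2.494.
CYP2D6 (45%) and the residual 12% are unaffected.
New clearance relative to baseline: 2.494 + 0.45 + 0.12 = 3.064.
AUC ratio = CL_old/CL_new = 1 / 3.064 = 0.326.

0.326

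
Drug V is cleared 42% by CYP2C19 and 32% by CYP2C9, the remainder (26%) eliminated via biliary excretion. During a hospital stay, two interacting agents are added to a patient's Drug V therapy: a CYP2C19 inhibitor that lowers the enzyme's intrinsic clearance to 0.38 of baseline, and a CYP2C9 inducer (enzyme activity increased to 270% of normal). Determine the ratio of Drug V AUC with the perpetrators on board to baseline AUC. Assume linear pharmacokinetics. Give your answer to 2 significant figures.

0.78

CYP2C19: 0.42 × 0.38 = 0.1596
CYP2C9: 0.32 × 2.7 = 0.864
Other: 0.26 (unchanged)
CL_new/CL_old = 0.1596 + 0.864 + 0.26 = 1.2836.
Net AUC ratio = 1 / 1.2836 = 0.78.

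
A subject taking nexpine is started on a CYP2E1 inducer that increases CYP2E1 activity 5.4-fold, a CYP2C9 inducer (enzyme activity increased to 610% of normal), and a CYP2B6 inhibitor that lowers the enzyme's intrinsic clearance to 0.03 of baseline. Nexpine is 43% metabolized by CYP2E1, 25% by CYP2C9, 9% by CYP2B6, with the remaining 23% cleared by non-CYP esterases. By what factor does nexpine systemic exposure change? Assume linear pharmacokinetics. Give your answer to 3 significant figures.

0.245

The CYP2E1 pathway (43% of clearance) is boosted to 5.4× activity: 0.43 × 5.4 = 2.322.
The CYP2C9 pathway (25% of clearance) increases to 6.1× activity: 0.25 × 6.1 = 1.525.
The CYP2B6 pathway (9% of clearance) falls to 0.03× activity: 0.09 × 0.03 = 0.0027.
Non-CYP routes (23%) are unchanged.
New clearance relative to baseline: 2.322 + 1.525 + 0.0027 + 0.23 = 4.0797.
Systemic exposure ∝ 1/CL: fold-change = 1 / 4.0797 = 0.245.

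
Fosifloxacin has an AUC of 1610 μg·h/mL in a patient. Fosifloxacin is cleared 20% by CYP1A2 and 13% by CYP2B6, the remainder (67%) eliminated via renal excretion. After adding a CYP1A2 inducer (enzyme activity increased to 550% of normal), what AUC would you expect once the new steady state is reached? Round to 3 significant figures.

CYP1A2: 0.2 × 5.5 = 1.1
CYP2B6: 0.13 (unchanged)
Other: 0.67 (unchanged)
New clearance relative to baseline: 1.1 + 0.13 + 0.67 = 1.9.
With dosing unchanged, AUC scales as 1/CL: 1610 / 1.9 = 847 μg·h/mL.

847 μg·h/mL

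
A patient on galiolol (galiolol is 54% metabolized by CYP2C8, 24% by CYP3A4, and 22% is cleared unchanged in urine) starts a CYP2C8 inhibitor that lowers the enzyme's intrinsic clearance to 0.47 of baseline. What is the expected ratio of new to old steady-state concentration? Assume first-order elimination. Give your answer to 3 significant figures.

The CYP2C8 pathway (54% of clearance) is reduced to 0.47× activity: 0.54 × 0.47 = 0.2538.
CYP3A4 (24%) and the residual 22% are unaffected.
New clearance relative to baseline: 0.2538 + 0.24 + 0.22 = 0.7138.
Since steady-state concentration ∝ 1/CL, the ratio is 1 / 0.7138 = 1.40.

1.40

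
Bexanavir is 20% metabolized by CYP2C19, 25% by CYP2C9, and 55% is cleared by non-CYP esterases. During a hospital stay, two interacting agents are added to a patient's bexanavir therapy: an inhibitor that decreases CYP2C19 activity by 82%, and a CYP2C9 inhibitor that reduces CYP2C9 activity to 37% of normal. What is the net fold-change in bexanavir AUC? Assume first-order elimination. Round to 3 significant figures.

1.47

The CYP2C19 pathway (20% of clearance) falls to 0.18× activity: 0.2 × 0.18 = 0.036.
The CYP2C9 pathway (25% of clearance) falls to 0.37× activity: 0.25 × 0.37 = 0.0925.
The remaining 55% of clearance is unaffected.
New clearance relative to baseline: 0.036 + 0.0925 + 0.55 = 0.6785.
Net AUC ratio = 1 / 0.6785 = 1.47.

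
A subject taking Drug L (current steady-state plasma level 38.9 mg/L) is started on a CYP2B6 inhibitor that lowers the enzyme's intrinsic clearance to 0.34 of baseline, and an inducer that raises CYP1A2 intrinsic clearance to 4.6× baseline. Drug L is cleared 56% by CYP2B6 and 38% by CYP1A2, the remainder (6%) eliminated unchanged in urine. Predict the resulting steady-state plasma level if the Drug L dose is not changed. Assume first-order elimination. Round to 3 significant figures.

19.5 mg/L

The CYP2B6 pathway (56% of clearance) falls to 0.34× activity: 0.56 × 0.34 = 0.1904.
The CYP1A2 pathway (38% of clearance) is boosted to 4.6× activity: 0.38 × 4.6 = 1.748.
Non-CYP routes (6%) are unchanged.
Relative clearance = 0.1904 + 1.748 + 0.06 = 1.9984.
New steady-state plasma level = 38.9 / 1.9984 = 19.5 mg/L (concentration scales inversely with clearance).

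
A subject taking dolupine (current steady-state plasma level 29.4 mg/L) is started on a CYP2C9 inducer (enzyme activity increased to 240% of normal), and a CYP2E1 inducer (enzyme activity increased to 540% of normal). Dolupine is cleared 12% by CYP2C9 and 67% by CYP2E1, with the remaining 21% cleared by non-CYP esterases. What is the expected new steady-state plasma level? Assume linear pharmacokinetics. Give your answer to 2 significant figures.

7.1 mg/L

The CYP2C9 pathway (12% of clearance) is boosted to 2.4× activity: 0.12 × 2.4 = 0.288.
The CYP2E1 pathway (67% of clearance) increases to 5.4× activity: 0.67 × 5.4 = 3.618.
The remaining 21% of clearance is unaffected.
Relative clearance = 0.288 + 3.618 + 0.21 = 4.116.
New steady-state plasma level = 29.4 / 4.116 = 7.1 mg/L (concentration scales inversely with clearance).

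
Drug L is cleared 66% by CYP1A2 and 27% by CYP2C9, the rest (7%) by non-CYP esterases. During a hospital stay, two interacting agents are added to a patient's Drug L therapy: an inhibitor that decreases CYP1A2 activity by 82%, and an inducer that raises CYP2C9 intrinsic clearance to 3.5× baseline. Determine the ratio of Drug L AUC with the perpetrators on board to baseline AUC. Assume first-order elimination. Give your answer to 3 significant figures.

The CYP1A2 pathway (66% of clearance) is reduced to 0.18× activity: 0.66 × 0.18 = 0.1188.
The CYP2C9 pathway (27% of clearance) is boosted to 3.5× activity: 0.27 × 3.5 = 0.945.
The remaining 7% of clearance is unaffected.
Relative clearance = 0.1188 + 0.945 + 0.07 = 1.1338.
Because AUC varies inversely with clearance, the combined effect is 1 / 1.1338 = 0.882.

0.882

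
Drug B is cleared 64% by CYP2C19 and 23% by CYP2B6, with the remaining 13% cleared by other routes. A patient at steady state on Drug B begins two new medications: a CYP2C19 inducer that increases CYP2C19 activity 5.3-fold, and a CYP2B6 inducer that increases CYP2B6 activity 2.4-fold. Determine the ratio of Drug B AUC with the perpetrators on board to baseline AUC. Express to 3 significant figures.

0.245

The CYP2C19 pathway (64% of clearance) is boosted to 5.3× activity: 0.64 × 5.3 = 3.392.
The CYP2B6 pathway (23% of clearance) is boosted to 2.4× activity: 0.23 × 2.4 = 0.552.
Non-CYP routes (13%) are unchanged.
Relative clearance = 3.392 + 0.552 + 0.13 = 4.074.
Because AUC varies inversely with clearance, the combined effect is 1 / 4.074 = 0.245.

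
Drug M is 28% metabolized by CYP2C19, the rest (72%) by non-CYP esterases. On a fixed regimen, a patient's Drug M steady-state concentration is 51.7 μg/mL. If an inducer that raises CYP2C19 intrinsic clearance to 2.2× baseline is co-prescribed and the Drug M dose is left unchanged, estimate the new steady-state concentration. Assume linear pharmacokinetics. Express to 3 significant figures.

38.7 μg/mL

CYP2C19: 0.28 × 2.2 = 0.616
Other: 0.72 (unchanged)
Relative clearance = 0.616 + 0.72 = 1.336.
Steady-state concentration ∝ 1/CL, so new value = 51.7 / 1.336 = 38.7 μg/mL.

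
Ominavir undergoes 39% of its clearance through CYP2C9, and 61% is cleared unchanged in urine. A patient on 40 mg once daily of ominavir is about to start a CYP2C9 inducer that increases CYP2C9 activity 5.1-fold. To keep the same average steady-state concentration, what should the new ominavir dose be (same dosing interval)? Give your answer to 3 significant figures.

104 mg

CYP2C9: 0.39 × 5.1 = 1.989
Other: 0.61 (unchanged)
New clearance relative to baseline: 1.989 + 0.61 = 2.599.
To maintain the same steady-state level, dose must scale with clearance: new dose = 40 × 2.599 = 104 mg.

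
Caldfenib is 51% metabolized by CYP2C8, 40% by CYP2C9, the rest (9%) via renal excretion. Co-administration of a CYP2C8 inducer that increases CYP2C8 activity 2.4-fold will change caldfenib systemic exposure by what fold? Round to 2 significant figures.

CYP2C8: 0.51 × 2.4 = 1.224
CYP2C9: 0.4 (unchanged)
Other: 0.09 (unchanged)
CL_new/CL_old = 1.224 + 0.4 + 0.09 = 1.714.
Systemic exposure ratio = CL_old/CL_new = 1 / 1.714 = 0.58.

0.58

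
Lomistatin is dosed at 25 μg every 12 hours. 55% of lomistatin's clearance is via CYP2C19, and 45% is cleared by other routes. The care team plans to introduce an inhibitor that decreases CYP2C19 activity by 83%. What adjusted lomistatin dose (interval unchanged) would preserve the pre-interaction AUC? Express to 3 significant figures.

13.6 μg

The CYP2C19 pathway (55% of clearance) drops to 0.17× activity: 0.55 × 0.17 = 0.0935.
Non-CYP routes (45%) are unchanged.
New clearance relative to baseline: 0.0935 + 0.45 = 0.5435.
Css,avg = (dose rate)/CL, so holding Css fixed requires dose ∝ CL: 25 × 0.5435 = 13.6 μg.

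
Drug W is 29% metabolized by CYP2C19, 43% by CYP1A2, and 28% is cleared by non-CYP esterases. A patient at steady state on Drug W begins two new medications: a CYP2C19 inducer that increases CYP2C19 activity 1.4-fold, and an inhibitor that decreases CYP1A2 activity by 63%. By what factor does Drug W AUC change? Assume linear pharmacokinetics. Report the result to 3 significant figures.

1.18

CYP2C19: 0.29 × 1.4 = 0.406
CYP1A2: 0.43 × 0.37 = 0.1591
Other: 0.28 (unchanged)
New clearance relative to baseline: 0.406 + 0.1591 + 0.28 = 0.8451.
AUC ∝ 1/CL: fold-change = 1 / 0.8451 = 1.18.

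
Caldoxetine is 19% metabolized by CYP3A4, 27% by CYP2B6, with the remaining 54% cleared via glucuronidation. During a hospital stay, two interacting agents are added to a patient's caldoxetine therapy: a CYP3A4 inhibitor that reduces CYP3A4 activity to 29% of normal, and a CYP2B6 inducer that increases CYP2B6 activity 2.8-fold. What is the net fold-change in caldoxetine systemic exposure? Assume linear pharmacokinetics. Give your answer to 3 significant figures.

0.740

The CYP3A4 pathway (19% of clearance) drops to 0.29× activity: 0.19 × 0.29 = 0.0551.
The CYP2B6 pathway (27% of clearance) rises to 2.8× activity: 0.27 × 2.8 = 0.756.
The remaining 54% of clearance is unaffected.
CL_new/CL_old = 0.0551 + 0.756 + 0.54 = 1.3511.
Because systemic exposure varies inversely with clearance, the combined effect is 1 / 1.3511 = 0.740.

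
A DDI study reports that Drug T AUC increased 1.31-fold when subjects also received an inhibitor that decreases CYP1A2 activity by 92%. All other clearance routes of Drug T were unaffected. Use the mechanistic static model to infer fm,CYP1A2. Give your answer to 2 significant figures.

0.26

Let x = fm,CYP1A2. Because AUC ∝ 1/CL, relative clearance fell to 1/1.31 = 0.7634.
Setting x·0.08 + (1 − x) = 0.7634 and solving: x = (0.7634 − 1)/(0.08 − 1) = 0.26.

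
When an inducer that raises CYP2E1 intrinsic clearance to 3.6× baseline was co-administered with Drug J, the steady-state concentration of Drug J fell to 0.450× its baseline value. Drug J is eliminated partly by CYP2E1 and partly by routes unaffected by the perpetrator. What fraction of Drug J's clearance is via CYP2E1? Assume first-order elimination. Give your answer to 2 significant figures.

CL'/CL = 1 / 0.450 = 2.222
3.6·fm + (1 − fm) = 2.222
fm = (2.222 − 1) / (3.6 − 1) = 0.47

0.47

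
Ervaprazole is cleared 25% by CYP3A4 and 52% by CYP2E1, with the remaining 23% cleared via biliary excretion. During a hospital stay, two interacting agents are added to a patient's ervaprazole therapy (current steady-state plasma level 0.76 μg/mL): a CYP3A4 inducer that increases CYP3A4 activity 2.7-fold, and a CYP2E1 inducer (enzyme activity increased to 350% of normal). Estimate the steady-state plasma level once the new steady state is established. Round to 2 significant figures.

0.28 μg/mL

The CYP3A4 pathway (25% of clearance) is boosted to 2.7× activity: 0.25 × 2.7 = 0.675.
The CYP2E1 pathway (52% of clearance) increases to 3.5× activity: 0.52 × 3.5 = 1.82.
Non-CYP routes (23%) are unchanged.
New clearance relative to baseline: 0.675 + 1.82 + 0.23 = 2.725.
Steady-state plasma level ∝ 1/CL: new value = 0.76 / 2.725 = 0.28 μg/mL.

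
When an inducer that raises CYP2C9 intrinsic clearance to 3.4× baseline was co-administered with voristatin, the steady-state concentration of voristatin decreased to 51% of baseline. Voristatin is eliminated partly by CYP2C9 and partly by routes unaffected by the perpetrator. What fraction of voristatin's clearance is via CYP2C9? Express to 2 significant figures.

0.40

CL'/CL = 1 / 0.510 = 1.961
3.4·fm + (1 − fm) = 1.961
fm = (1.961 − 1) / (3.4 − 1) = 0.40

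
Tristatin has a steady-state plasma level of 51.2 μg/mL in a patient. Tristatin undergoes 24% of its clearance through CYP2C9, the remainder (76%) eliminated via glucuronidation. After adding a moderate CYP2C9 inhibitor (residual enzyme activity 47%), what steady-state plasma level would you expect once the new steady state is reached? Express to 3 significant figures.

58.7 μg/mL

The CYP2C9 pathway (24% of clearance) is reduced to 0.47× activity: 0.24 × 0.47 = 0.1128.
Non-CYP routes (76%) are unchanged.
Relative clearance = 0.1128 + 0.76 = 0.8728.
With dosing unchanged, steady-state plasma level scales as 1/CL: 51.2 / 0.8728 = 58.7 μg/mL.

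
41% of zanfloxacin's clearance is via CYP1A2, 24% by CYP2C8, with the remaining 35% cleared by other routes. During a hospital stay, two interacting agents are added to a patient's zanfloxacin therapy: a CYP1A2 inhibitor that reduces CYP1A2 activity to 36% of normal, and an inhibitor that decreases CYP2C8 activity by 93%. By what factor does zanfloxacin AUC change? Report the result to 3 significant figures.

The CYP1A2 pathway (41% of clearance) is reduced to 0.36× activity: 0.41 × 0.36 = 0.1476.
The CYP2C8 pathway (24% of clearance) drops to 0.07× activity: 0.24 × 0.07 = 0.0168.
Non-CYP routes (35%) are unchanged.
New clearance relative to baseline: 0.1476 + 0.0168 + 0.35 = 0.5144.
AUC ∝ 1/CL: fold-change = 1 / 0.5144 = 1.94.

1.94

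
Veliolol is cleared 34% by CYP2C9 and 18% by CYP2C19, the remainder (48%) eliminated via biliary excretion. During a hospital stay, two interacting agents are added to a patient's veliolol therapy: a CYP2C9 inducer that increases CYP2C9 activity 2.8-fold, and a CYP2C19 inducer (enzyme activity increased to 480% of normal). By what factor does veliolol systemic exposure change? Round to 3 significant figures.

The CYP2C9 pathway (34% of clearance) is boosted to 2.8× activity: 0.34 × 2.8 = 0.952.
The CYP2C19 pathway (18% of clearance) is boosted to 4.8× activity: 0.18 × 4.8 = 0.864.
Non-CYP routes (48%) are unchanged.
New clearance relative to baseline: 0.952 + 0.864 + 0.48 = 2.296.
Net systemic exposure ratio = 1 / 2.296 = 0.436.

0.436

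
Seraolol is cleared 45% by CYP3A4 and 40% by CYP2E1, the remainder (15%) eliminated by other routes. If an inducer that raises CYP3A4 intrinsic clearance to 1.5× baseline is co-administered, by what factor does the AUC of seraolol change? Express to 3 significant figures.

The CYP3A4 pathway (45% of clearance) rises to 1.5× activity: 0.45 × 1.5 = 0.675.
CYP2E1 (40%) and the residual 15% are unaffected.
Relative clearance = 0.675 + 0.4 + 0.15 = 1.225.
AUC is inversely proportional to clearance, so the fold-change is 1 / 1.225 = 0.816.

0.816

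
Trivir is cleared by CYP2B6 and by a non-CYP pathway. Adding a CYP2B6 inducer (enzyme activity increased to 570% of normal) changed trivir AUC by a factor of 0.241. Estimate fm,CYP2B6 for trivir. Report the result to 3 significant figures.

0.670

Call the CYP2B6 fraction fm. After the interaction, CL_new/CL_old = fm × 5.7 + (1 − fm).
AUC ratio = 1 / (new CL fraction), so new CL fraction = 1 / 0.241 = 4.149.
fm × 5.7 + 1 − fm = 4.149  ⇒  fm × (5.7 − 1) = 3.149  ⇒  fm = 0.670.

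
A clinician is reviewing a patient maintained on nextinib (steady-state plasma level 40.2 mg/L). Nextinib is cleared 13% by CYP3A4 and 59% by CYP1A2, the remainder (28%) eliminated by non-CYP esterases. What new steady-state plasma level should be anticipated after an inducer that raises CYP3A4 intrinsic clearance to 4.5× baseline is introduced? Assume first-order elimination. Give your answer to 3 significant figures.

The CYP3A4 pathway (13% of clearance) rises to 4.5× activity: 0.13 × 4.5 = 0.585.
CYP1A2 (59%) and the residual 28% are unaffected.
CL_new/CL_old = 0.585 + 0.59 + 0.28 = 1.455.
With dosing unchanged, steady-state plasma level scales as 1/CL: 40.2 / 1.455 = 27.6 mg/L.

27.6 mg/L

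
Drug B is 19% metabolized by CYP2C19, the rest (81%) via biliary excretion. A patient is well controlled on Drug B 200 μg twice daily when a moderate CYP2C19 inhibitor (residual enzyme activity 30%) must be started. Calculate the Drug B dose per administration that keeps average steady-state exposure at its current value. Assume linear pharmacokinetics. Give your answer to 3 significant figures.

173 μg

CYP2C19: 0.19 × 0.3 = 0.057
Other: 0.81 (unchanged)
CL_new/CL_old = 0.057 + 0.81 = 0.867.
To maintain the same steady-state level, dose must scale with clearance: new dose = 200 × 0.867 = 173 μg.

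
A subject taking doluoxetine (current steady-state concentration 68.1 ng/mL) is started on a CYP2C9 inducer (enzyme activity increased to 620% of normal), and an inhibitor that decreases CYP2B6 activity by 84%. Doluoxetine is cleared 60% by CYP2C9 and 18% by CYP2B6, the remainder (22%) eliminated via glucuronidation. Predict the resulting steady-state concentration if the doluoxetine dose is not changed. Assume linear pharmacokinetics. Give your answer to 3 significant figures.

The CYP2C9 pathway (60% of clearance) increases to 6.2× activity: 0.6 × 6.2 = 3.72.
The CYP2B6 pathway (18% of clearance) is reduced to 0.16× activity: 0.18 × 0.16 = 0.0288.
Non-CYP routes (22%) are unchanged.
Relative clearance = 3.72 + 0.0288 + 0.22 = 3.9688.
Dividing the baseline by the relative clearance: 68.1 / 3.9688 = 17.2 ng/mL.

17.2 ng/mL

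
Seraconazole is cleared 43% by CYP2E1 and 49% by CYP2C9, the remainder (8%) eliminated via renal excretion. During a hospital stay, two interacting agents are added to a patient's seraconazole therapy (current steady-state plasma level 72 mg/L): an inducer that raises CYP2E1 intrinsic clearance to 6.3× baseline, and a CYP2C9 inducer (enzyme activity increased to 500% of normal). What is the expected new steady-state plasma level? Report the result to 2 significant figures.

The CYP2E1 pathway (43% of clearance) rises to 6.3× activity: 0.43 × 6.3 = 2.709.
The CYP2C9 pathway (49% of clearance) is boosted to 5× activity: 0.49 × 5 = 2.45.
Non-CYP routes (8%) are unchanged.
New clearance relative to baseline: 2.709 + 2.45 + 0.08 = 5.239.
Dividing the baseline by the relative clearance: 72 / 5.239 = 14 mg/L.

14 mg/L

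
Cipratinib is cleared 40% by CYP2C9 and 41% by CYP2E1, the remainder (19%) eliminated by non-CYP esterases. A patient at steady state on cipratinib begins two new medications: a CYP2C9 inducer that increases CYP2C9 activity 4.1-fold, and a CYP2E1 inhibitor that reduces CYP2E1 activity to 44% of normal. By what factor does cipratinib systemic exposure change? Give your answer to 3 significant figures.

0.497

The CYP2C9 pathway (40% of clearance) rises to 4.1× activity: 0.4 × 4.1 = 1.64.
The CYP2E1 pathway (41% of clearance) falls to 0.44× activity: 0.41 × 0.44 = 0.1804.
The remaining 19% of clearance is unaffected.
New clearance relative to baseline: 1.64 + 0.1804 + 0.19 = 2.0104.
Net systemic exposure ratio = 1 / 2.0104 = 0.497.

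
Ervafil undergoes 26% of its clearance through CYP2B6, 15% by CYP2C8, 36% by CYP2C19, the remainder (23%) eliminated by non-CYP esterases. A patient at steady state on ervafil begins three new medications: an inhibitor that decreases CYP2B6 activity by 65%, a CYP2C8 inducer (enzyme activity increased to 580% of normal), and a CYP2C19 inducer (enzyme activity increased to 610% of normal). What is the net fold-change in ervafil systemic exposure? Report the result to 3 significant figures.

The CYP2B6 pathway (26% of clearance) drops to 0.35× activity: 0.26 × 0.35 = 0.091.
The CYP2C8 pathway (15% of clearance) increases to 5.8× activity: 0.15 × 5.8 = 0.87.
The CYP2C19 pathway (36% of clearance) is boosted to 6.1× activity: 0.36 × 6.1 = 2.196.
The remaining 23% of clearance is unaffected.
Relative clearance = 0.091 + 0.87 + 2.196 + 0.23 = 3.387.
Because systemic exposure varies inversely with clearance, the combined effect is 1 / 3.387 = 0.295.

0.295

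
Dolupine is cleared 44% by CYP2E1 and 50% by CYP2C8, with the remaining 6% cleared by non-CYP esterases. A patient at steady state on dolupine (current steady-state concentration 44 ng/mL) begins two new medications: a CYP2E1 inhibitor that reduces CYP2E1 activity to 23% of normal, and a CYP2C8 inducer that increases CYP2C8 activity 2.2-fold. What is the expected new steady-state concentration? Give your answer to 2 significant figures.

The CYP2E1 pathway (44% of clearance) drops to 0.23× activity: 0.44 × 0.23 = 0.1012.
The CYP2C8 pathway (50% of clearance) is boosted to 2.2× activity: 0.5 × 2.2 = 1.1.
Non-CYP routes (6%) are unchanged.
Relative clearance = 0.1012 + 1.1 + 0.06 = 1.2612.
Steady-state concentration ∝ 1/CL: new value = 44 / 1.2612 = 35 ng/mL.

35 ng/mL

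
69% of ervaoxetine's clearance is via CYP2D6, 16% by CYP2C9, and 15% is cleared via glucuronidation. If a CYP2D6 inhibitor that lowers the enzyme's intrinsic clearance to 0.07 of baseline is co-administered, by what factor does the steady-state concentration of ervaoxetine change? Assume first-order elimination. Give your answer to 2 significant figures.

The CYP2D6 pathway (69% of clearance) is reduced to 0.07× activity: 0.69 × 0.07 = 0.0483.
CYP2C9 (16%) and the residual 15% are unaffected.
New clearance relative to baseline: 0.0483 + 0.16 + 0.15 = 0.3583.
Steady-state concentration is inversely proportional to clearance, so the fold-change is 1 / 0.3583 = 2.8.

2.8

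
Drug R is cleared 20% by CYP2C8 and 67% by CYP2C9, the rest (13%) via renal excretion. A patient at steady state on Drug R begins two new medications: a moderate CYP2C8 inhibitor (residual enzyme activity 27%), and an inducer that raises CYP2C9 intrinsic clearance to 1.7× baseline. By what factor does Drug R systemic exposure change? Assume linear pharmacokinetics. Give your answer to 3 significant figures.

The CYP2C8 pathway (20% of clearance) falls to 0.27× activity: 0.2 × 0.27 = 0.054.
The CYP2C9 pathway (67% of clearance) rises to 1.7× activity: 0.67 × 1.7 = 1.139.
Non-CYP routes (13%) are unchanged.
CL_new/CL_old = 0.054 + 1.139 + 0.13 = 1.323.
Because systemic exposure varies inversely with clearance, the combined effect is 1 / 1.323 = 0.756.

0.756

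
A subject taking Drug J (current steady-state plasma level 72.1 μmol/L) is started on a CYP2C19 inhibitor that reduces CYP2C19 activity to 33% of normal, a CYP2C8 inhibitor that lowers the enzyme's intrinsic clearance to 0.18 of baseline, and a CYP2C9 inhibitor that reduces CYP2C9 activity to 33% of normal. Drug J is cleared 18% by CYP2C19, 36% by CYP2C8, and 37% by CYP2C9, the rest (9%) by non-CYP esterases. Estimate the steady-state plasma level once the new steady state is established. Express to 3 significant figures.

214 μmol/L

CYP2C19: 0.18 × 0.33 = 0.0594
CYP2C8: 0.36 × 0.18 = 0.0648
CYP2C9: 0.37 × 0.33 = 0.1221
Other: 0.09 (unchanged)
CL_new/CL_old = 0.0594 + 0.0648 + 0.1221 + 0.09 = 0.3363.
Steady-state plasma level ∝ 1/CL: new value = 72.1 / 0.3363 = 214 μmol/L.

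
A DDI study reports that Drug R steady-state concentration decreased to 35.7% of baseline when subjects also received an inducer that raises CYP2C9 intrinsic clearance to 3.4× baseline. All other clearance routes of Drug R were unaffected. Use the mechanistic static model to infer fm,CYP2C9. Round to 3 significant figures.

0.750

Call the CYP2C9 fraction fm. After the interaction, CL_new/CL_old = fm × 3.4 + (1 − fm).
Steady-state concentration ratio = 1 / (new CL fraction), so new CL fraction = 1 / 0.357 = 2.801.
fm × 3.4 + 1 − fm = 2.801  ⇒  fm × (3.4 − 1) = 1.801  ⇒  fm = 0.750.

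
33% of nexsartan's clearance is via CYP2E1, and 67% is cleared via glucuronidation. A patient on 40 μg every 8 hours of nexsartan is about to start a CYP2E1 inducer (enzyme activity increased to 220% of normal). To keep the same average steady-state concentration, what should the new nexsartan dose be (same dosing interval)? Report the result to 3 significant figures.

55.8 μg

CYP2E1: 0.33 × 2.2 = 0.726
Other: 0.67 (unchanged)
Relative clearance = 0.726 + 0.67 = 1.396.
Css,avg = (dose rate)/CL, so holding Css fixed requires dose ∝ CL: 40 × 1.396 = 55.8 μg.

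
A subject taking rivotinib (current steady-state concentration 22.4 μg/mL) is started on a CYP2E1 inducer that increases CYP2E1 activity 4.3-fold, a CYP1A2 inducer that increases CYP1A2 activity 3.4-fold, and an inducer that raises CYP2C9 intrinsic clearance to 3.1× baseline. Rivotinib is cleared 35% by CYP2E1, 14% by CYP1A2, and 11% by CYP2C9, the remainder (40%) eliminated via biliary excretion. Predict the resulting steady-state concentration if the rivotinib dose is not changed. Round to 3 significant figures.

The CYP2E1 pathway (35% of clearance) rises to 4.3× activity: 0.35 × 4.3 = 1.505.
The CYP1A2 pathway (14% of clearance) increases to 3.4× activity: 0.14 × 3.4 = 0.476.
The CYP2C9 pathway (11% of clearance) increases to 3.1× activity: 0.11 × 3.1 = 0.341.
Non-CYP routes (40%) are unchanged.
Relative clearance = 1.505 + 0.476 + 0.341 + 0.4 = 2.722.
New steady-state concentration = 22.4 / 2.722 = 8.23 μg/mL (concentration scales inversely with clearance).

8.23 μg/mL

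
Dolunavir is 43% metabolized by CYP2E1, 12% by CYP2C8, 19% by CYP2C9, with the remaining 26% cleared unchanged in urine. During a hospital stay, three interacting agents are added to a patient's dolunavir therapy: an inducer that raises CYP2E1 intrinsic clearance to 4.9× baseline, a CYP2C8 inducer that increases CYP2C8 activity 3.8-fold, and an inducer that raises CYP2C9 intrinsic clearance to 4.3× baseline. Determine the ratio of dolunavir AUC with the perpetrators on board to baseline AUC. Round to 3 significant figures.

CYP2E1: 0.43 × 4.9 = 2.107
CYP2C8: 0.12 × 3.8 = 0.456
CYP2C9: 0.19 × 4.3 = 0.817
Other: 0.26 (unchanged)
New clearance relative to baseline: 2.107 + 0.456 + 0.817 + 0.26 = 3.64.
Because AUC varies inversely with clearance, the combined effect is 1 / 3.64 = 0.275.

0.275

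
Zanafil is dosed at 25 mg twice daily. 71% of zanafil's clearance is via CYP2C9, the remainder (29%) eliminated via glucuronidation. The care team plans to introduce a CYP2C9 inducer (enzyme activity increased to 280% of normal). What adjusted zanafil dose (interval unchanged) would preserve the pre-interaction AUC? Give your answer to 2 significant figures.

CYP2C9: 0.71 × 2.8 = 1.988
Other: 0.29 (unchanged)
Relative clearance = 1.988 + 0.29 = 2.278.
Exposure is unchanged when dose changes in proportion to clearance. New dose = 25 mg × 2.278 = 57 mg.

57 mg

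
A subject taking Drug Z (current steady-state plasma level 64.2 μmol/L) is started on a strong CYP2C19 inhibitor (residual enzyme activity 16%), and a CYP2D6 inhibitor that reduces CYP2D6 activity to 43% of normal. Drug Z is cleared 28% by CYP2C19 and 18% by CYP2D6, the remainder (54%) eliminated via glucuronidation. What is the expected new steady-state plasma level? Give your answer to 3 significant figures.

CYP2C19: 0.28 × 0.16 = 0.0448
CYP2D6: 0.18 × 0.43 = 0.0774
Other: 0.54 (unchanged)
CL_new/CL_old = 0.0448 + 0.0774 + 0.54 = 0.6622.
Steady-state plasma level ∝ 1/CL: new value = 64.2 / 0.6622 = 96.9 μmol/L.

96.9 μmol/L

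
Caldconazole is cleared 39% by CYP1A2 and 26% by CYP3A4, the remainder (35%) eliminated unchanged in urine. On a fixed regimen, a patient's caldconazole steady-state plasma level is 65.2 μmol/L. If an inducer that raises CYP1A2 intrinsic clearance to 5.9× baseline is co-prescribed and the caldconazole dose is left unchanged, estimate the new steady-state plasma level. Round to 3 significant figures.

22.4 μmol/L

CYP1A2: 0.39 × 5.9 = 2.301
CYP3A4: 0.26 (unchanged)
Other: 0.35 (unchanged)
Relative clearance = 2.301 + 0.26 + 0.35 = 2.911.
With dosing unchanged, steady-state plasma level scales as 1/CL: 65.2 / 2.911 = 22.4 μmol/L.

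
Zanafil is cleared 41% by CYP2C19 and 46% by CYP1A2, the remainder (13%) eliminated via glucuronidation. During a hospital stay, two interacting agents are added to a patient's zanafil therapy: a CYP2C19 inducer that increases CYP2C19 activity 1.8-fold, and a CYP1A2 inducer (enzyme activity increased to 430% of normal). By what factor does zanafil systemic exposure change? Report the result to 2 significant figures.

0.35

The CYP2C19 pathway (41% of clearance) increases to 1.8× activity: 0.41 × 1.8 = 0.738.
The CYP1A2 pathway (46% of clearance) rises to 4.3× activity: 0.46 × 4.3 = 1.978.
The remaining 13% of clearance is unaffected.
CL_new/CL_old = 0.738 + 1.978 + 0.13 = 2.846.
Because systemic exposure varies inversely with clearance, the combined effect is 1 / 2.846 = 0.35.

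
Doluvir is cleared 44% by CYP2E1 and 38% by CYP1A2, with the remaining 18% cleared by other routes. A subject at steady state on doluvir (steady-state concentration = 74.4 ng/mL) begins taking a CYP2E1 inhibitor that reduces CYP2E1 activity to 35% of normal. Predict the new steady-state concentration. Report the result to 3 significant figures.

104 ng/mL

The CYP2E1 pathway (44% of clearance) is reduced to 0.35× activity: 0.44 × 0.35 = 0.154.
CYP1A2 (38%) and the residual 18% are unaffected.
CL_new/CL_old = 0.154 + 0.38 + 0.18 = 0.714.
With dosing unchanged, steady-state concentration scales as 1/CL: 74.4 / 0.714 = 104 ng/mL.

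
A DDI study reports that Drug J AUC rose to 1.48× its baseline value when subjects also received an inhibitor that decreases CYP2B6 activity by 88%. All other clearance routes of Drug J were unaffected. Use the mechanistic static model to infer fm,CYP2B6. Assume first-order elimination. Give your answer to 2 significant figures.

Write x for the fraction cleared via CYP2B6. The observed AUC change means clearance fell to 1/1.48 = 0.6757 of baseline.
Only the CYP2B6 route changed, so 0.6757 = x·0.12 + (1 − x), giving x = 0.37.

0.37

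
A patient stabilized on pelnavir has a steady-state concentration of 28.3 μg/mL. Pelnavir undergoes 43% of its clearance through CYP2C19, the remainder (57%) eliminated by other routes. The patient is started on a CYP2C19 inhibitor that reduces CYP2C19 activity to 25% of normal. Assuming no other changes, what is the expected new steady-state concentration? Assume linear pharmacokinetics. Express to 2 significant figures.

42 μg/mL

The CYP2C19 pathway (43% of clearance) is reduced to 0.25× activity: 0.43 × 0.25 = 0.1075.
Non-CYP routes (57%) are unchanged.
Relative clearance = 0.1075 + 0.57 = 0.6775.
With dosing unchanged, steady-state concentration scales as 1/CL: 28.3 / 0.6775 = 42 μg/mL.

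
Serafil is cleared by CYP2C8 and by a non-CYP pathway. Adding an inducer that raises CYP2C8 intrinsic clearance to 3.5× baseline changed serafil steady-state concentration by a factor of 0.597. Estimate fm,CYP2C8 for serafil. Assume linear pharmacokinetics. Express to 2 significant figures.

0.27

Let fm be the CYP2C8 fraction. New clearance relative to baseline = fm × 3.5 + (1 − fm).
Steady-state concentration ratio = 1 / (new CL fraction), so new CL fraction = 1 / 0.597 = 1.675.
fm × 3.5 + 1 − fm = 1.675  ⇒  fm × (3.5 − 1) = 0.675  ⇒  fm = 0.27.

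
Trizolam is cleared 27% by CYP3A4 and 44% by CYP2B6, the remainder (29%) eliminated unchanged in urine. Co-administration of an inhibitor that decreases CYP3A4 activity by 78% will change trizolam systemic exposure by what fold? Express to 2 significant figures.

The CYP3A4 pathway (27% of clearance) falls to 0.22× activity: 0.27 × 0.22 = 0.0594.
CYP2B6 (44%) and the residual 29% are unaffected.
Relative clearance = 0.0594 + 0.44 + 0.29 = 0.7894.
Systemic exposure is inversely proportional to clearance, so the fold-change is 1 / 0.7894 = 1.3.

1.3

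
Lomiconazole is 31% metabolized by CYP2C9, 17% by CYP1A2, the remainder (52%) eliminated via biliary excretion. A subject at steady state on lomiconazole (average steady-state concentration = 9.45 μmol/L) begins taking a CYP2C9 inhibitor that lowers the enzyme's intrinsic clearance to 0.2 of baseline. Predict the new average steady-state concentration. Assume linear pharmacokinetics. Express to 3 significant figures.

12.6 μmol/L

The CYP2C9 pathway (31% of clearance) falls to 0.2× activity: 0.31 × 0.2 = 0.062.
CYP1A2 (17%) and the residual 52% are unaffected.
Relative clearance = 0.062 + 0.17 + 0.52 = 0.752.
With dosing unchanged, average steady-state concentration scales as 1/CL: 9.45 / 0.752 = 12.6 μmol/L.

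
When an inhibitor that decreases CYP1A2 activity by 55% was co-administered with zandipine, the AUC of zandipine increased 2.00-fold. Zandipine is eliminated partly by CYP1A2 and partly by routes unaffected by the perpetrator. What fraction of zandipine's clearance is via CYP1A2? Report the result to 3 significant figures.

Call the CYP1A2 fraction fm. After the interaction, CL_new/CL_old = fm × 0.45 + (1 − fm).
AUC ratio = 1 / (new CL fraction), so new CL fraction = 1 / 2.00 = 0.5.
fm × 0.45 + 1 − fm = 0.5  ⇒  fm × (0.45 − 1) = −0.5  ⇒  fm = 0.909.

0.909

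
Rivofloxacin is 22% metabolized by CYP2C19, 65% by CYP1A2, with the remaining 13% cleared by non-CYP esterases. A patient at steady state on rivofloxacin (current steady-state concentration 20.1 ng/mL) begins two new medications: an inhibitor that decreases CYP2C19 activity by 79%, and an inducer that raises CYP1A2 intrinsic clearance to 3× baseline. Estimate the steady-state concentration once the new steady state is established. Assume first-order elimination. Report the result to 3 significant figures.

9.45 ng/mL

The CYP2C19 pathway (22% of clearance) drops to 0.21× activity: 0.22 × 0.21 = 0.0462.
The CYP1A2 pathway (65% of clearance) rises to 3× activity: 0.65 × 3 = 1.95.
The remaining 13% of clearance is unaffected.
New clearance relative to baseline: 0.0462 + 1.95 + 0.13 = 2.1262.
Dividing the baseline by the relative clearance: 20.1 / 2.1262 = 9.45 ng/mL.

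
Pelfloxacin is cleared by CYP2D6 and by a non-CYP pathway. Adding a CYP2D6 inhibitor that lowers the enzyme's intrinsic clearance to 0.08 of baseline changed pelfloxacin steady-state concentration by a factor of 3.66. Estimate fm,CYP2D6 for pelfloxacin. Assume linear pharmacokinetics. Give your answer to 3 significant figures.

0.790

CL'/CL = 1 / 3.66 = 0.2732
0.08·fm + (1 − fm) = 0.2732
fm = (0.2732 − 1) / (0.08 − 1) = 0.790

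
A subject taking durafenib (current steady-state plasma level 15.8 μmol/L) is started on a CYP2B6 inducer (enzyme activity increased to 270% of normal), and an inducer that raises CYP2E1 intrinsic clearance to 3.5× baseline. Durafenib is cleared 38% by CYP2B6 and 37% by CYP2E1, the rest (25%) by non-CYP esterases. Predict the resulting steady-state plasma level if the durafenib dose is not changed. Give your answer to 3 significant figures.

The CYP2B6 pathway (38% of clearance) increases to 2.7× activity: 0.38 × 2.7 = 1.026.
The CYP2E1 pathway (37% of clearance) increases to 3.5× activity: 0.37 × 3.5 = 1.295.
The remaining 25% of clearance is unaffected.
CL_new/CL_old = 1.026 + 1.295 + 0.25 = 2.571.
New steady-state plasma level = 15.8 / 2.571 = 6.15 μmol/L (concentration scales inversely with clearance).

6.15 μmol/L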